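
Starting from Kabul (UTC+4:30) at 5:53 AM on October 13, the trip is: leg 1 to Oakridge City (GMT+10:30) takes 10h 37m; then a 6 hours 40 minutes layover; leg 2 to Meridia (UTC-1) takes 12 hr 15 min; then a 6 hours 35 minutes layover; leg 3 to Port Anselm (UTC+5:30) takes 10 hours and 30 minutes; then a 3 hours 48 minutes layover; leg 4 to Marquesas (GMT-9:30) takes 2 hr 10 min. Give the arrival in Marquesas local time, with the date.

8:28 PM on October 14

Convert departure to UTC: 5:53 AM − 4:30 = 1:23 AM UTC on Oct 13.
Add 10 hours 37 minutes leg 1 → 12:00 PM UTC.
Add 6 hours and 40 minutes layover in Oakridge City → 6:40 PM UTC.
Add 12 hours 15 minutes leg 2 → 6:55 AM UTC (Oct 14).
Add 6 hours and 35 minutes layover in Meridia → 1:30 PM UTC.
Add 10 hours and 30 minutes leg 3 → 12:00 AM UTC (Oct 15).
Add 3 hours and 48 minutes layover in Port Anselm → 3:48 AM UTC.
Add 2 hours 10 minutes leg 4 → 5:58 AM UTC.
Marquesas is UTC−9:30, so local arrival = 5:58 AM − 9:30 = 8:28 PM on Oct 14.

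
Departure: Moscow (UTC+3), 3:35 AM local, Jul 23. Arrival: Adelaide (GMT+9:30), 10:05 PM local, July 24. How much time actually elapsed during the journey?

36 hours

Departure in UTC: 3:35 AM − 3:00 = 12:35 AM on Jul 23.
Arrival in UTC: 10:05 PM − 9:30 = 12:35 PM on Jul 24.
Elapsed = 12:35 PM − 12:35 AM (+1 day) = 36 hours.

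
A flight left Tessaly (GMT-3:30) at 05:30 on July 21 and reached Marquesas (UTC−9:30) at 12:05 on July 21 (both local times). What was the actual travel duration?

12 hours 35 minutes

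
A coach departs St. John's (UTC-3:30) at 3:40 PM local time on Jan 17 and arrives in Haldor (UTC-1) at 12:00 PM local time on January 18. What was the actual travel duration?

Departure in UTC: 3:40 PM + 3:30 = 7:10 PM on Jan 17.
Arrival in UTC: 12:00 PM + 1:00 = 1:00 PM on Jan 18.
Elapsed = 1:00 PM − 7:10 PM (+1 day) = 17 hours 50 minutes.

17 hours 50 minutes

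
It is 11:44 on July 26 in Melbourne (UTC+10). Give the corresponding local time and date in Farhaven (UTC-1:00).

Farhaven is 11:00 behind Melbourne.
Shift by the zone difference: 11:44 − 11:00 = 00:44 on Jul 26 in Farhaven.

00:44 on July 26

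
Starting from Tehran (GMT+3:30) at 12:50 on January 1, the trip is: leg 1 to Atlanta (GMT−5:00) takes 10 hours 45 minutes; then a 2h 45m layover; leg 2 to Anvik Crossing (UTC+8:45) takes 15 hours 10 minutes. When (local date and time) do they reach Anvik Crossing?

22:45 on January 2

Convert departure to UTC: 12:50 − 3:30 = 09:20 UTC on Jan 1.
Add 10 hours 45 minutes leg 1 → 20:05 UTC.
Add 2 hours 45 minutes layover in Atlanta → 22:50 UTC.
Add 15 hours and 10 minutes leg 2 → 14:00 UTC (Jan 2).
Anvik Crossing is UTC+8:45, so local arrival = 14:00 + 8:45 = 22:45 on Jan 2.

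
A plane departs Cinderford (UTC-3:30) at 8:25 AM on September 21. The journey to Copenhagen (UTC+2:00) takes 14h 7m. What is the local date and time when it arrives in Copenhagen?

Convert departure to UTC: 8:25 AM + 3:30 = 11:55 AM UTC on Sep 21.
Add 14 hours 7 minutes travel time → 2:02 AM UTC (Sep 22).
Copenhagen is UTC+2:00, so local arrival = 2:02 AM + 2:00 = 4:02 AM on Sep 22.

4:02 AM on September 22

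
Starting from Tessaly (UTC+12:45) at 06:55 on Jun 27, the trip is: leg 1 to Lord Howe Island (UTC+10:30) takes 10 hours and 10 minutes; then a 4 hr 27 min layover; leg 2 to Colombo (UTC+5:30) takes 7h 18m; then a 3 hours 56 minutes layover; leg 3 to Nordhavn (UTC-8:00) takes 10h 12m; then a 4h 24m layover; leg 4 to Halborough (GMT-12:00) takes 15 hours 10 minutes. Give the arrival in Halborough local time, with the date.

13:47 on June 28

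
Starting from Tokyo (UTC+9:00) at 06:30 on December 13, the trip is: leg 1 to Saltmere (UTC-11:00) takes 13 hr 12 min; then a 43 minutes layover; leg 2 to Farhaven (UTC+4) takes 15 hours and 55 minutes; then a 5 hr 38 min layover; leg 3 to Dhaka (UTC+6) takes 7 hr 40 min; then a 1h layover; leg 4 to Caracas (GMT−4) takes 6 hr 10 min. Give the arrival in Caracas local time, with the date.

19:48 on Dec 14

Convert departure to UTC: 06:30 − 9:00 = 21:30 UTC on Dec 12.
Add 13 hours 12 minutes leg 1 → 10:42 UTC (Dec 13).
Add 43 minutes layover in Saltmere → 11:25 UTC.
Add 15 hours 55 minutes leg 2 → 03:20 UTC (Dec 14).
Add 5 hours 38 minutes layover in Farhaven → 08:58 UTC.
Add 7 hours 40 minutes leg 3 → 16:38 UTC.
Add 1 hour layover in Dhaka → 17:38 UTC.
Add 6 hours and 10 minutes leg 4 → 23:48 UTC.
Caracas is UTC−4:00, so local arrival = 23:48 − 4:00 = 19:48 on Dec 14.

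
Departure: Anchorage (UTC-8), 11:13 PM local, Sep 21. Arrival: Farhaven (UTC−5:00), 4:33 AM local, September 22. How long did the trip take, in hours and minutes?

2 hours 20 minutes

Farhaven is 3:00 ahead of Anchorage.
Clock-face elapsed time (ignoring zones) is 5 hours 20 minutes.
Actual elapsed = 5 hours 20 minutes − 3:00 = 2 hours 20 minutes.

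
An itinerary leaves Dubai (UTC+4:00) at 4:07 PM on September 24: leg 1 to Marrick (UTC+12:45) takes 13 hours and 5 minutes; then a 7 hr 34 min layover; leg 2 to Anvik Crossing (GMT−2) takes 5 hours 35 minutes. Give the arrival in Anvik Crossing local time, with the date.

12:21 PM on September 25

Convert departure to UTC: 4:07 PM − 4:00 = 12:07 PM UTC on Sep 24.
Add 13 hours 5 minutes leg 1 → 1:12 AM UTC (Sep 25).
Add 7 hours and 34 minutes layover in Marrick → 8:46 AM UTC.
Add 5 hours and 35 minutes leg 2 → 2:21 PM UTC.
Anvik Crossing is UTC−2:00, so local arrival = 2:21 PM − 2:00 = 12:21 PM on Sep 25.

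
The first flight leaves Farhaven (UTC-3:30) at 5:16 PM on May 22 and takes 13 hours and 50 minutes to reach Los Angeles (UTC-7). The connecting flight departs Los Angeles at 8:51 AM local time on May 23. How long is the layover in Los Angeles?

5 hours 15 minutes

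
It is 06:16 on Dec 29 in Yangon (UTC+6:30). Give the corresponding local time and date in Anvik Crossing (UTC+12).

11:46 on December 29

Anvik Crossing is 5:30 ahead of Yangon.
Shift by the zone difference: 06:16 + 5:30 = 11:46 on Dec 29 in Anvik Crossing.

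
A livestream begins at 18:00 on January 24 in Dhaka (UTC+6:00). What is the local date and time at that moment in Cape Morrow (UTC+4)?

16:00 on January 24

In UTC: 18:00 − 6:00 = 12:00 on Jan 24.
Cape Morrow is UTC+4:00: 12:00 + 4:00 = 16:00 on Jan 24.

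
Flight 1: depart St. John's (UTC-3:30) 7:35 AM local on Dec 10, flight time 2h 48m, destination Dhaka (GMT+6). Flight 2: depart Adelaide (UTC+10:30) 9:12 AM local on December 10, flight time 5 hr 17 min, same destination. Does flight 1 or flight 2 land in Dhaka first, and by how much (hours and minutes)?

the second, by 9 hours 54 minutes

Flight 1 in UTC: 7:35 AM + 3:30 = 11:05 AM on Dec 10.
+2 hours 48 minutes → arrive 1:53 PM UTC on Dec 10.
Flight 2 in UTC: 9:12 AM − 10:30 = 10:42 PM on Dec 9.
+5 hours 17 minutes → arrive 3:59 AM UTC on Dec 10.
Flight 2 lands earlier by 9 hours 54 minutes.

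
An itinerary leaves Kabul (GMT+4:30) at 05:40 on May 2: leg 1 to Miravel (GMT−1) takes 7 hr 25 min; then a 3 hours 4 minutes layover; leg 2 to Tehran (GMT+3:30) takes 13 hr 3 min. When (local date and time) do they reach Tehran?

04:12 on May 3

Convert departure to UTC: 05:40 − 4:30 = 01:10 UTC on May 2.
Add 7 hours 25 minutes leg 1 → 08:35 UTC.
Add 3 hours 4 minutes layover in Miravel → 11:39 UTC.
Add 13 hours 3 minutes leg 2 → 00:42 UTC (May 3).
Tehran is UTC+3:30, so local arrival = 00:42 + 3:30 = 04:12 on May 3.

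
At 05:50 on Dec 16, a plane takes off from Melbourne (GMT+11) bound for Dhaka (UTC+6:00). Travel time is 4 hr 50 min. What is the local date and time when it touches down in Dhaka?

Dhaka is 5:00 behind Melbourne.
After 4 hours 50 minutes it is 10:40 in Melbourne.
Shift by the zone difference: 10:40 − 5:00 = 05:40 on Dec 16 in Dhaka.

05:40 on Dec 16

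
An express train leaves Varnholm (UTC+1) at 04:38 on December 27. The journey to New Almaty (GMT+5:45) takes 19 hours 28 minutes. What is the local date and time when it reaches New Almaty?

04:51 on Dec 28

Convert departure to UTC: 04:38 − 1:00 = 03:38 UTC on Dec 27.
Add 19 hours 28 minutes travel time → 23:06 UTC.
New Almaty is UTC+5:45, so local arrival = 23:06 + 5:45 = 04:51 on Dec 28.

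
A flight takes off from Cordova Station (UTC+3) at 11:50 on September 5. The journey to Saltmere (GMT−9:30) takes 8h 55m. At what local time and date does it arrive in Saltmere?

Convert departure to UTC: 11:50 − 3:00 = 08:50 UTC on Sep 5.
Add 8 hours and 55 minutes travel time → 17:45 UTC.
Saltmere is UTC−9:30, so local arrival = 17:45 − 9:30 = 08:15 on Sep 5.

08:15 on September 5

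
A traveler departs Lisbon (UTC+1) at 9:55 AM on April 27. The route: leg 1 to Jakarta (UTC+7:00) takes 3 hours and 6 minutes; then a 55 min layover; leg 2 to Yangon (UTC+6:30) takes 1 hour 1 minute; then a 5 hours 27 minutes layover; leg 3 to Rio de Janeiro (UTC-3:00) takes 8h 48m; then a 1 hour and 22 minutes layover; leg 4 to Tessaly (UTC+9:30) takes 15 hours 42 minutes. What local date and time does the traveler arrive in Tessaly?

Convert departure to UTC: 9:55 AM − 1:00 = 8:55 AM UTC on Apr 27.
Add 3 hours and 6 minutes leg 1 → 12:01 PM UTC.
Add 55 minutes layover in Jakarta → 12:56 PM UTC.
Add 1 hour and 1 minute leg 2 → 1:57 PM UTC.
Add 5 hours 27 minutes layover in Yangon → 7:24 PM UTC.
Add 8 hours and 48 minutes leg 3 → 4:12 AM UTC (Apr 28).
Add 1 hour 22 minutes layover in Rio de Janeiro → 5:34 AM UTC.
Add 15 hours and 42 minutes leg 4 → 9:16 PM UTC.
Tessaly is UTC+9:30, so local arrival = 9:16 PM + 9:30 = 6:46 AM on Apr 29.

6:46 AM on Apr 29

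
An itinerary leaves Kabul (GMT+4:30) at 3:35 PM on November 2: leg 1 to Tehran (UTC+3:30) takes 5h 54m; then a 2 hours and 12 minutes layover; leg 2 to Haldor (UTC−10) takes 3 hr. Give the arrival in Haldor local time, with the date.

12:11 PM on November 2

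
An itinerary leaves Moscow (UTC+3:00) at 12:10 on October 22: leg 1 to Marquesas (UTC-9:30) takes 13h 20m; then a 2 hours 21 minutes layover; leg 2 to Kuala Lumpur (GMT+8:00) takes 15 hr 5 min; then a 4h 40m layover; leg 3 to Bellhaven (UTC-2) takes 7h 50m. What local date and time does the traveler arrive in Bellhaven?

Convert departure to UTC: 12:10 − 3:00 = 09:10 UTC on Oct 22.
Add 13 hours and 20 minutes leg 1 → 22:30 UTC.
Add 2 hours and 21 minutes layover in Marquesas → 00:51 UTC (Oct 23).
Add 15 hours and 5 minutes leg 2 → 15:56 UTC.
Add 4 hours and 40 minutes layover in Kuala Lumpur → 20:36 UTC.
Add 7 hours 50 minutes leg 3 → 04:26 UTC (Oct 24).
Bellhaven is UTC−2:00, so local arrival = 04:26 − 2:00 = 02:26 on Oct 24.

02:26 on October 24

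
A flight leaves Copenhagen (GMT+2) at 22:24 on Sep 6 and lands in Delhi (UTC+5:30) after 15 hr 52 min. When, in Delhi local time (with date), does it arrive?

17:46 on September 7

Convert departure to UTC: 22:24 − 2:00 = 20:24 UTC on Sep 6.
Add 15 hours 52 minutes travel time → 12:16 UTC (Sep 7).
Delhi is UTC+5:30, so local arrival = 12:16 + 5:30 = 17:46 on Sep 7.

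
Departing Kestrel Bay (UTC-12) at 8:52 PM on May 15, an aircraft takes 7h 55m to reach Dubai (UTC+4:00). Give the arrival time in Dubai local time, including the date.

8:47 PM on May 16

Convert departure to UTC: 8:52 PM + 12:00 = 8:52 AM UTC on May 16.
Add 7 hours and 55 minutes travel time → 4:47 PM UTC.
Dubai is UTC+4:00, so local arrival = 4:47 PM + 4:00 = 8:47 PM on May 16.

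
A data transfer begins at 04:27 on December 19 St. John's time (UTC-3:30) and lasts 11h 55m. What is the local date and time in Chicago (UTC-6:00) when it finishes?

13:52 on December 19

Convert start to UTC: 04:27 + 3:30 = 07:57 UTC on Dec 19.
Add 11 hours 55 minutes duration → 19:52 UTC.
Chicago is UTC−6:00, so local end time = 19:52 − 6:00 = 13:52 on Dec 19.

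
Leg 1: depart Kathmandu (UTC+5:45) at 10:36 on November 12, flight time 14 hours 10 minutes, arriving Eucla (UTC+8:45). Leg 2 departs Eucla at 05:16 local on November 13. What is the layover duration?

Convert departure to UTC: 10:36 − 5:45 = 04:51 UTC on Nov 12.
Add 14 hours and 10 minutes flight time → 19:01 UTC.
Eucla is UTC+8:45, so local arrival = 19:01 + 8:45 = 03:46 on Nov 13.
Layover = 05:16 − 03:46 = 1 hour 30 minutes.

1 hour 30 minutes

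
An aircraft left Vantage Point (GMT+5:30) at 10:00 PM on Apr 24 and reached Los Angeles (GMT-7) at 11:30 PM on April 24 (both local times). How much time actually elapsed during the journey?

14 hours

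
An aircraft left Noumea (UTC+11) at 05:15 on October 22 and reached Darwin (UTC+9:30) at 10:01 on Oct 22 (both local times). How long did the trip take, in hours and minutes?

6 hours 16 minutes

Departure in UTC: 05:15 − 11:00 = 18:15 on Oct 21.
Arrival in UTC: 10:01 − 9:30 = 00:31 on Oct 22.
Elapsed = 00:31 − 18:15 (+1 day) = 6 hours 16 minutes.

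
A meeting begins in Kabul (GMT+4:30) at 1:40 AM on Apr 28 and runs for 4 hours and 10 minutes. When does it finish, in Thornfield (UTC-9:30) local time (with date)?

3:50 PM on April 27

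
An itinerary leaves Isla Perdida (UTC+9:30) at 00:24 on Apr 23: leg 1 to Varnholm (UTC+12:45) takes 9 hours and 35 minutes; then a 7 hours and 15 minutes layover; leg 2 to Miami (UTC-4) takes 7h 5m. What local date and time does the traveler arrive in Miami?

Convert departure to UTC: 00:24 − 9:30 = 14:54 UTC on Apr 22.
Add 9 hours 35 minutes leg 1 → 00:29 UTC (Apr 23).
Add 7 hours and 15 minutes layover in Varnholm → 07:44 UTC.
Add 7 hours 5 minutes leg 2 → 14:49 UTC.
Miami is UTC−4:00, so local arrival = 14:49 − 4:00 = 10:49 on Apr 23.

10:49 on April 23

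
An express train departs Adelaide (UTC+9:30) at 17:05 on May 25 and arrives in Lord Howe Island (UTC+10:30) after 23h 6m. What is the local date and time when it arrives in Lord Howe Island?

Convert departure to UTC: 17:05 − 9:30 = 07:35 UTC on May 25.
Add 23 hours 6 minutes travel time → 06:41 UTC (May 26).
Lord Howe Island is UTC+10:30, so local arrival = 06:41 + 10:30 = 17:11 on May 26.

17:11 on May 26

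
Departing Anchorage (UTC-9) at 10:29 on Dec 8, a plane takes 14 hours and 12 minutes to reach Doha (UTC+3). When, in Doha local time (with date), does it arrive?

Convert departure to UTC: 10:29 + 9:00 = 19:29 UTC on Dec 8.
Add 14 hours 12 minutes travel time → 09:41 UTC (Dec 9).
Doha is UTC+3:00, so local arrival = 09:41 + 3:00 = 12:41 on Dec 9.

12:41 on December 9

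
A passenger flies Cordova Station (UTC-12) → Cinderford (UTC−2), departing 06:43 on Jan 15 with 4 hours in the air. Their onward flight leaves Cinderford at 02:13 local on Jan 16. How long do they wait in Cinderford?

5 hours 30 minutes

Convert departure to UTC: 06:43 + 12:00 = 18:43 UTC on Jan 15.
Add 4 hours flight time → 22:43 UTC.
Cinderford is UTC−2:00, so local arrival = 22:43 − 2:00 = 20:43 on Jan 15.
Layover = 02:13 − 20:43 (+1 day) = 5 hours 30 minutes.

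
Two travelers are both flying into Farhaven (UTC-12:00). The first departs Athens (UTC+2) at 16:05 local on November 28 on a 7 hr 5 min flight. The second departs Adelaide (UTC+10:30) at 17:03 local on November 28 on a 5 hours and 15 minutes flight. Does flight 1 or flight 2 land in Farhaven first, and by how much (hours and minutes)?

Flight 1 in UTC: 16:05 − 2:00 = 14:05 on Nov 28.
+7 hours 5 minutes → arrive 21:10 UTC on Nov 28.
Flight 2 in UTC: 17:03 − 10:30 = 06:33 on Nov 28.
+5 hours and 15 minutes → arrive 11:48 UTC on Nov 28.
Flight 2 lands earlier by 9 hours 22 minutes.

the second, by 9 hours 22 minutes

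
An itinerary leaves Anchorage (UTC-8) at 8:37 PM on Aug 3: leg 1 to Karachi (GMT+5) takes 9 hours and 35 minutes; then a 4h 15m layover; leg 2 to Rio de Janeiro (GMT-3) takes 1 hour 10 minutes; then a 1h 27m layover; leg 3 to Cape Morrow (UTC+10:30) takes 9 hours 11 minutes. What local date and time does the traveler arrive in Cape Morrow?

Convert departure to UTC: 8:37 PM + 8:00 = 4:37 AM UTC on Aug 4.
Add 9 hours 35 minutes leg 1 → 2:12 PM UTC.
Add 4 hours and 15 minutes layover in Karachi → 6:27 PM UTC.
Add 1 hour 10 minutes leg 2 → 7:37 PM UTC.
Add 1 hour 27 minutes layover in Rio de Janeiro → 9:04 PM UTC.
Add 9 hours 11 minutes leg 3 → 6:15 AM UTC (Aug 5).
Cape Morrow is UTC+10:30, so local arrival = 6:15 AM + 10:30 = 4:45 PM on Aug 5.

4:45 PM on August 5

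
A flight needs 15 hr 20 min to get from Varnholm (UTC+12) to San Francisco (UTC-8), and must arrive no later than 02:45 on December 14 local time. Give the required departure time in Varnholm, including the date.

07:25 on Dec 14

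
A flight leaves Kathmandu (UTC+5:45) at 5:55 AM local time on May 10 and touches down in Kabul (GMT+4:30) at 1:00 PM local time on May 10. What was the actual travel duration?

8 hours 20 minutes

Kabul is 1:15 behind Kathmandu.
Clock-face elapsed time (ignoring zones) is 7 hours 5 minutes.
Actual elapsed = 7 hours 5 minutes + 1:15 = 8 hours 20 minutes.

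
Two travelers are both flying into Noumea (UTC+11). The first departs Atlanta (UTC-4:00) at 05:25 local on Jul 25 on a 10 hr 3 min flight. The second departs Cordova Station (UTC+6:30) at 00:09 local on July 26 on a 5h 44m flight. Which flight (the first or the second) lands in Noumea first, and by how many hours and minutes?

the first, by 3 hours 55 minutes

Flight 1 in UTC: 05:25 + 4:00 = 09:25 on Jul 25.
+10 hours 3 minutes → arrive 19:28 UTC on Jul 25.
Flight 2 in UTC: 00:09 − 6:30 = 17:39 on Jul 25.
+5 hours and 44 minutes → arrive 23:23 UTC on Jul 25.
Flight 1 lands earlier by 3 hours 55 minutes.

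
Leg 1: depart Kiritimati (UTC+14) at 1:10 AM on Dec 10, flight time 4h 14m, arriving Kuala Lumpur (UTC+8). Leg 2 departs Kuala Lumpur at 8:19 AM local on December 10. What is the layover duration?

Convert departure to UTC: 1:10 AM − 14:00 = 11:10 AM UTC on Dec 9.
Add 4 hours 14 minutes flight time → 3:24 PM UTC.
Kuala Lumpur is UTC+8:00, so local arrival = 3:24 PM + 8:00 = 11:24 PM on Dec 9.
Layover = 8:19 AM − 11:24 PM (+1 day) = 8 hours 55 minutes.

8 hours 55 minutes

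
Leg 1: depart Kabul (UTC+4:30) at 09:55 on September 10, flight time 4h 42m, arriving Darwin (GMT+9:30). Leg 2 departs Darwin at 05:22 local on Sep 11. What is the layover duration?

9 hours 45 minutes

Convert departure to UTC: 09:55 − 4:30 = 05:25 UTC on Sep 10.
Add 4 hours and 42 minutes flight time → 10:07 UTC.
Darwin is UTC+9:30, so local arrival = 10:07 + 9:30 = 19:37 on Sep 10.
Layover = 05:22 − 19:37 (+1 day) = 9 hours 45 minutes.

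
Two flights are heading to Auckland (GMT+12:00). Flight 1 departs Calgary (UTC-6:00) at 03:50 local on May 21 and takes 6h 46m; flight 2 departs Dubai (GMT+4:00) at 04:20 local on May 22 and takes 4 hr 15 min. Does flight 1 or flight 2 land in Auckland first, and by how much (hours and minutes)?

the first, by 11 hours 59 minutes

Flight 1 in UTC: 03:50 + 6:00 = 09:50 on May 21.
+6 hours and 46 minutes → arrive 16:36 UTC on May 21.
Flight 2 in UTC: 04:20 − 4:00 = 00:20 on May 22.
+4 hours and 15 minutes → arrive 04:35 UTC on May 22.
Flight 1 lands earlier by 11 hours 59 minutes.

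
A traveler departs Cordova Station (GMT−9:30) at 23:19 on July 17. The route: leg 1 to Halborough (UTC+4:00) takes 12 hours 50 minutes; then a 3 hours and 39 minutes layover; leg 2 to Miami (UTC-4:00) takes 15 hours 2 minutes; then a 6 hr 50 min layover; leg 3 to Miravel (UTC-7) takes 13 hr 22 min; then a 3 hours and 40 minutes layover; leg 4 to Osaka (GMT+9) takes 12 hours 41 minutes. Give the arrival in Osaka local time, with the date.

13:53 on Jul 21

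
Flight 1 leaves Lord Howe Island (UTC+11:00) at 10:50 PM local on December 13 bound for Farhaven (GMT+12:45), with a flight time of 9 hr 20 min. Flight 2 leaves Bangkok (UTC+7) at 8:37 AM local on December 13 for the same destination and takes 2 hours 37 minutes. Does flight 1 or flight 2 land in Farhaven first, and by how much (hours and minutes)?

Flight 1 in UTC: 10:50 PM − 11:00 = 11:50 AM on Dec 13.
+9 hours and 20 minutes → arrive 9:10 PM UTC on Dec 13.
Flight 2 in UTC: 8:37 AM − 7:00 = 1:37 AM on Dec 13.
+2 hours and 37 minutes → arrive 4:14 AM UTC on Dec 13.
Flight 2 lands earlier by 16 hours 56 minutes.

the second, by 16 hours 56 minutes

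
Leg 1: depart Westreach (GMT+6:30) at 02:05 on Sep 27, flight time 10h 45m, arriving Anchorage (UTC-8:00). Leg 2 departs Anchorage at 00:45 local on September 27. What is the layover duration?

Convert departure to UTC: 02:05 − 6:30 = 19:35 UTC on Sep 26.
Add 10 hours 45 minutes flight time → 06:20 UTC (Sep 27).
Anchorage is UTC−8:00, so local arrival = 06:20 − 8:00 = 22:20 on Sep 26.
Layover = 00:45 − 22:20 (+1 day) = 2 hours 25 minutes.

2 hours 25 minutes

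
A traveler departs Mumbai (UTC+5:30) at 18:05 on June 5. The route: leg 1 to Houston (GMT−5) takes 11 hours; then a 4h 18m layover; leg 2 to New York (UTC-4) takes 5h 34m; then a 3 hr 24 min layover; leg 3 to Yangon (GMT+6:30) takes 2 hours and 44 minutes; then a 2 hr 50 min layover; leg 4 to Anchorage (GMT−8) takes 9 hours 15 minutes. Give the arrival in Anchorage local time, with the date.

Convert departure to UTC: 18:05 − 5:30 = 12:35 UTC on Jun 5.
Add 11 hours leg 1 → 23:35 UTC.
Add 4 hours 18 minutes layover in Houston → 03:53 UTC (Jun 6).
Add 5 hours and 34 minutes leg 2 → 09:27 UTC.
Add 3 hours 24 minutes layover in New York → 12:51 UTC.
Add 2 hours and 44 minutes leg 3 → 15:35 UTC.
Add 2 hours and 50 minutes layover in Yangon → 18:25 UTC.
Add 9 hours and 15 minutes leg 4 → 03:40 UTC (Jun 7).
Anchorage is UTC−8:00, so local arrival = 03:40 − 8:00 = 19:40 on Jun 6.

19:40 on June 6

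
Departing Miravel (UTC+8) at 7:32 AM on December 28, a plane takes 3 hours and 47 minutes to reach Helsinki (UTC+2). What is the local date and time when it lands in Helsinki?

Helsinki is 6:00 behind Miravel.
After 3 hours and 47 minutes it is 11:19 AM in Miravel.
Shift by the zone difference: 11:19 AM − 6:00 = 5:19 AM on Dec 28 in Helsinki.

5:19 AM on December 28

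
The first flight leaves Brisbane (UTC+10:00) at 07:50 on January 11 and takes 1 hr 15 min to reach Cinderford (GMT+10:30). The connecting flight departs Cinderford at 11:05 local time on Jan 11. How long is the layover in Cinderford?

Convert departure to UTC: 07:50 − 10:00 = 21:50 UTC on Jan 10.
Add 1 hour and 15 minutes flight time → 23:05 UTC.
Cinderford is UTC+10:30, so local arrival = 23:05 + 10:30 = 09:35 on Jan 11.
Layover = 11:05 − 09:35 = 1 hour 30 minutes.

1 hour 30 minutes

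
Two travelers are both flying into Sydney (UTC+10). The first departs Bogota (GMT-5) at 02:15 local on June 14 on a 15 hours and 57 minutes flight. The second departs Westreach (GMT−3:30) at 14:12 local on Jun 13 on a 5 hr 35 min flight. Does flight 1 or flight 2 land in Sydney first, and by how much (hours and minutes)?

Flight 1 in UTC: 02:15 + 5:00 = 07:15 on Jun 14.
+15 hours 57 minutes → arrive 23:12 UTC on Jun 14.
Flight 2 in UTC: 14:12 + 3:30 = 17:42 on Jun 13.
+5 hours 35 minutes → arrive 23:17 UTC on Jun 13.
Flight 2 lands earlier by 23 hours 55 minutes.

the second, by 23 hours 55 minutes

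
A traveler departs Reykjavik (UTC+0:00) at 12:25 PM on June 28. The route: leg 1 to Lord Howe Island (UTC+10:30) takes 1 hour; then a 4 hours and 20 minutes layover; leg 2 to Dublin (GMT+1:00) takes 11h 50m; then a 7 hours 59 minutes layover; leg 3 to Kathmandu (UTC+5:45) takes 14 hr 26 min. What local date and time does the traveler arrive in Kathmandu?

Reykjavik is at UTC+0, so departure is already 12:25 PM UTC on Jun 28.
Add 1 hour leg 1 → 1:25 PM UTC.
Add 4 hours and 20 minutes layover in Lord Howe Island → 5:45 PM UTC.
Add 11 hours and 50 minutes leg 2 → 5:35 AM UTC (Jun 29).
Add 7 hours and 59 minutes layover in Dublin → 1:34 PM UTC.
Add 14 hours 26 minutes leg 3 → 4:00 AM UTC (Jun 30).
Kathmandu is UTC+5:45, so local arrival = 4:00 AM + 5:45 = 9:45 AM on Jun 30.

9:45 AM on June 30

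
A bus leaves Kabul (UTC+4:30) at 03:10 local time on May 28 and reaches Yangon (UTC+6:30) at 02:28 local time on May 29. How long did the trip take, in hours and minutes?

Departure in UTC: 03:10 − 4:30 = 22:40 on May 27.
Arrival in UTC: 02:28 − 6:30 = 19:58 on May 28.
Elapsed = 19:58 − 22:40 (+1 day) = 21 hours 18 minutes.

21 hours 18 minutes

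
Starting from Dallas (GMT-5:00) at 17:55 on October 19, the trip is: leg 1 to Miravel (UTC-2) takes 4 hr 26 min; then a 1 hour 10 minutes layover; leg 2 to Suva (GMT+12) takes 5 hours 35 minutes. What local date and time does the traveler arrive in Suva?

Convert departure to UTC: 17:55 + 5:00 = 22:55 UTC on Oct 19.
Add 4 hours and 26 minutes leg 1 → 03:21 UTC (Oct 20).
Add 1 hour 10 minutes layover in Miravel → 04:31 UTC.
Add 5 hours 35 minutes leg 2 → 10:06 UTC.
Suva is UTC+12:00, so local arrival = 10:06 + 12:00 = 22:06 on Oct 20.

22:06 on October 20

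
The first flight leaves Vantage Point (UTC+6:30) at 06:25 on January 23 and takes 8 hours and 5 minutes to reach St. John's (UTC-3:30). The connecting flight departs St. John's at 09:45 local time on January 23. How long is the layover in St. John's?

Convert departure to UTC: 06:25 − 6:30 = 23:55 UTC on Jan 22.
Add 8 hours 5 minutes flight time → 08:00 UTC (Jan 23).
St. John's is UTC−3:30, so local arrival = 08:00 − 3:30 = 04:30 on Jan 23.
Layover = 09:45 − 04:30 = 5 hours 15 minutes.

5 hours 15 minutes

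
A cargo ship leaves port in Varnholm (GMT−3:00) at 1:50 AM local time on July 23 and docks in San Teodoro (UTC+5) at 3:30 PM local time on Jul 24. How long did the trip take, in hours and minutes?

San Teodoro is 8:00 ahead of Varnholm.
Clock-face elapsed time (ignoring zones) is 37 hours 40 minutes.
Actual elapsed = 37 hours 40 minutes − 8:00 = 29 hours 40 minutes.

29 hours 40 minutes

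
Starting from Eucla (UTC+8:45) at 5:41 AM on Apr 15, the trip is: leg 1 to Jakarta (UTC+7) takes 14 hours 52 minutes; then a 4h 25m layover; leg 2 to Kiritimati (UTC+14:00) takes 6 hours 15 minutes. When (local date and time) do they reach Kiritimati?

Convert departure to UTC: 5:41 AM − 8:45 = 8:56 PM UTC on Apr 14.
Add 14 hours and 52 minutes leg 1 → 11:48 AM UTC (Apr 15).
Add 4 hours and 25 minutes layover in Jakarta → 4:13 PM UTC.
Add 6 hours and 15 minutes leg 2 → 10:28 PM UTC.
Kiritimati is UTC+14:00, so local arrival = 10:28 PM + 14:00 = 12:28 PM on Apr 16.

12:28 PM on Apr 16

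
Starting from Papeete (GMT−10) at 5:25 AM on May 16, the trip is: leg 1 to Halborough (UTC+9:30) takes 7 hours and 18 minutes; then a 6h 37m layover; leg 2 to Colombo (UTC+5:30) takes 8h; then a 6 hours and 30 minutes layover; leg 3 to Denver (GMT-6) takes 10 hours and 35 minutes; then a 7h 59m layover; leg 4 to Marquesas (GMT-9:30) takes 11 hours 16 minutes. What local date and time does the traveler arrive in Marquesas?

Convert departure to UTC: 5:25 AM + 10:00 = 3:25 PM UTC on May 16.
Add 7 hours and 18 minutes leg 1 → 10:43 PM UTC.
Add 6 hours 37 minutes layover in Halborough → 5:20 AM UTC (May 17).
Add 8 hours leg 2 → 1:20 PM UTC.
Add 6 hours 30 minutes layover in Colombo → 7:50 PM UTC.
Add 10 hours and 35 minutes leg 3 → 6:25 AM UTC (May 18).
Add 7 hours and 59 minutes layover in Denver → 2:24 PM UTC.
Add 11 hours and 16 minutes leg 4 → 1:40 AM UTC (May 19).
Marquesas is UTC−9:30, so local arrival = 1:40 AM − 9:30 = 4:10 PM on May 18.

4:10 PM on May 18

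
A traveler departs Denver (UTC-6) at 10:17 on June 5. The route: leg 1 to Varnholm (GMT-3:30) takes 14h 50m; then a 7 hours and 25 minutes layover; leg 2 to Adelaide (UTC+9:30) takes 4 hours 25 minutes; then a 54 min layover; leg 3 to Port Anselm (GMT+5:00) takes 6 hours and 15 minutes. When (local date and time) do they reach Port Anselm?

07:06 on June 7

Convert departure to UTC: 10:17 + 6:00 = 16:17 UTC on Jun 5.
Add 14 hours 50 minutes leg 1 → 07:07 UTC (Jun 6).
Add 7 hours and 25 minutes layover in Varnholm → 14:32 UTC.
Add 4 hours 25 minutes leg 2 → 18:57 UTC.
Add 54 minutes layover in Adelaide → 19:51 UTC.
Add 6 hours 15 minutes leg 3 → 02:06 UTC (Jun 7).
Port Anselm is UTC+5:00, so local arrival = 02:06 + 5:00 = 07:06 on Jun 7.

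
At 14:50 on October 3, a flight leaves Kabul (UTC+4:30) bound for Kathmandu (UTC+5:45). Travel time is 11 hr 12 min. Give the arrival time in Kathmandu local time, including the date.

03:17 on Oct 4

Convert departure to UTC: 14:50 − 4:30 = 10:20 UTC on Oct 3.
Add 11 hours 12 minutes travel time → 21:32 UTC.
Kathmandu is UTC+5:45, so local arrival = 21:32 + 5:45 = 03:17 on Oct 4.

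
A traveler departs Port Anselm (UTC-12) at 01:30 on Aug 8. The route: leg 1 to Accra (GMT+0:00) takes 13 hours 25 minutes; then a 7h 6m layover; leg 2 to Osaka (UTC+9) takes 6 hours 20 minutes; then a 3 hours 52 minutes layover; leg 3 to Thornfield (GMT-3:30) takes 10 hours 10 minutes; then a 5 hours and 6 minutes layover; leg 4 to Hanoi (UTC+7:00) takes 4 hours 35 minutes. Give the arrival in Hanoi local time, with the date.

23:04 on August 10

Convert departure to UTC: 01:30 + 12:00 = 13:30 UTC on Aug 8.
Add 13 hours 25 minutes leg 1 → 02:55 UTC (Aug 9).
Add 7 hours 6 minutes layover in Accra → 10:01 UTC.
Add 6 hours 20 minutes leg 2 → 16:21 UTC.
Add 3 hours and 52 minutes layover in Osaka → 20:13 UTC.
Add 10 hours and 10 minutes leg 3 → 06:23 UTC (Aug 10).
Add 5 hours 6 minutes layover in Thornfield → 11:29 UTC.
Add 4 hours and 35 minutes leg 4 → 16:04 UTC.
Hanoi is UTC+7:00, so local arrival = 16:04 + 7:00 = 23:04 on Aug 10.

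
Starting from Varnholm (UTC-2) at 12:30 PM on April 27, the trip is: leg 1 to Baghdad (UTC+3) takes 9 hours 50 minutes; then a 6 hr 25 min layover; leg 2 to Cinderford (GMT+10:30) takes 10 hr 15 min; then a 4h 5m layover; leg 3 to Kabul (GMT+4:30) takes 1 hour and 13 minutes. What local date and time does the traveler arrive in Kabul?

2:48 AM on April 29

Convert departure to UTC: 12:30 PM + 2:00 = 2:30 PM UTC on Apr 27.
Add 9 hours 50 minutes leg 1 → 12:20 AM UTC (Apr 28).
Add 6 hours and 25 minutes layover in Baghdad → 6:45 AM UTC.
Add 10 hours 15 minutes leg 2 → 5:00 PM UTC.
Add 4 hours and 5 minutes layover in Cinderford → 9:05 PM UTC.
Add 1 hour and 13 minutes leg 3 → 10:18 PM UTC.
Kabul is UTC+4:30, so local arrival = 10:18 PM + 4:30 = 2:48 AM on Apr 29.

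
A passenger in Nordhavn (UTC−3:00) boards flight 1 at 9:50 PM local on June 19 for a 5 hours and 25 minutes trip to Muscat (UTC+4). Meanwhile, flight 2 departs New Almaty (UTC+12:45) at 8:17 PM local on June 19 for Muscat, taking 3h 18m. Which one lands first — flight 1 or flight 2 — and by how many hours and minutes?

the second, by 19 hours 25 minutes

Flight 1 in UTC: 9:50 PM + 3:00 = 12:50 AM on Jun 20.
+5 hours and 25 minutes → arrive 6:15 AM UTC on Jun 20.
Flight 2 in UTC: 8:17 PM − 12:45 = 7:32 AM on Jun 19.
+3 hours and 18 minutes → arrive 10:50 AM UTC on Jun 19.
Flight 2 lands earlier by 19 hours 25 minutes.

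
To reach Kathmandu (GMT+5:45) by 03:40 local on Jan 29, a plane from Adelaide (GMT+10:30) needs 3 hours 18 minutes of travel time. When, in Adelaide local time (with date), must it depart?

Target arrival in UTC: 03:40 − 5:45 = 21:55 on Jan 28.
Subtract 3 hours and 18 minutes → departure 18:37 UTC on Jan 28.
Adelaide is UTC+10:30: 18:37 + 10:30 = 05:07 on Jan 29.

05:07 on January 29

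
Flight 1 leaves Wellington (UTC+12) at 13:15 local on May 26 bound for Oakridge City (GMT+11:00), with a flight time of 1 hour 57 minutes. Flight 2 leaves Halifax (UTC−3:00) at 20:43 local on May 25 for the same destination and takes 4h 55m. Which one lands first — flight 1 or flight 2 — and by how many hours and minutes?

the first, by 1 hour 26 minutes

Flight 1 in UTC: 13:15 − 12:00 = 01:15 on May 26.
+1 hour 57 minutes → arrive 03:12 UTC on May 26.
Flight 2 in UTC: 20:43 + 3:00 = 23:43 on May 25.
+4 hours and 55 minutes → arrive 04:38 UTC on May 26.
Flight 1 lands earlier by 1 hour 26 minutes.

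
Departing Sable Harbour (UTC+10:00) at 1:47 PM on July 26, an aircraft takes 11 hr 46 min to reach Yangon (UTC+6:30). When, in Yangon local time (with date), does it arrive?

Convert departure to UTC: 1:47 PM − 10:00 = 3:47 AM UTC on Jul 26.
Add 11 hours 46 minutes travel time → 3:33 PM UTC.
Yangon is UTC+6:30, so local arrival = 3:33 PM + 6:30 = 10:03 PM on Jul 26.

10:03 PM on Jul 26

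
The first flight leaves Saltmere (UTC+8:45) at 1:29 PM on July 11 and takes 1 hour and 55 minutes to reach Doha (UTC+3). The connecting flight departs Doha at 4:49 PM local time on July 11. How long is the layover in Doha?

7 hours 10 minutes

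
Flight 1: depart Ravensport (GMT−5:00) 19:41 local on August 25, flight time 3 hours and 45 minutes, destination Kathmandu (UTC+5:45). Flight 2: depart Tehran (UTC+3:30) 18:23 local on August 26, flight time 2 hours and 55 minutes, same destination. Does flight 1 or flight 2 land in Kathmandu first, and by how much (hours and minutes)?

Flight 1 in UTC: 19:41 + 5:00 = 00:41 on Aug 26.
+3 hours 45 minutes → arrive 04:26 UTC on Aug 26.
Flight 2 in UTC: 18:23 − 3:30 = 14:53 on Aug 26.
+2 hours and 55 minutes → arrive 17:48 UTC on Aug 26.
Flight 1 lands earlier by 13 hours 22 minutes.

the first, by 13 hours 22 minutes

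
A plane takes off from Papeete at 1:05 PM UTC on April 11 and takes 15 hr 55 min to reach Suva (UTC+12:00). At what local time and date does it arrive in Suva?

Departure is given in UTC: 1:05 PM on Apr 11.
Add 15 hours 55 minutes → 5:00 AM UTC (Apr 12).
Suva is UTC+12:00: 5:00 AM + 12:00 = 5:00 PM on Apr 12.

5:00 PM on April 12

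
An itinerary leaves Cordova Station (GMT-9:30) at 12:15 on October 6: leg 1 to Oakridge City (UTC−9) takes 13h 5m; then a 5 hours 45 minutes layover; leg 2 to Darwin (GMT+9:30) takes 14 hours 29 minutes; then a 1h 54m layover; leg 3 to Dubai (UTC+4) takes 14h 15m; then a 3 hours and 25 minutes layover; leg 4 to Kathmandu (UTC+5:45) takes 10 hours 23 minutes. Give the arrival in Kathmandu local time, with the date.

18:46 on Oct 9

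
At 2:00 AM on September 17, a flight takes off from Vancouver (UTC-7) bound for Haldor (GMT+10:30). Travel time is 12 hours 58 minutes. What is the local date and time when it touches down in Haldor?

Convert departure to UTC: 2:00 AM + 7:00 = 9:00 AM UTC on Sep 17.
Add 12 hours and 58 minutes travel time → 9:58 PM UTC.
Haldor is UTC+10:30, so local arrival = 9:58 PM + 10:30 = 8:28 AM on Sep 18.

8:28 AM on September 18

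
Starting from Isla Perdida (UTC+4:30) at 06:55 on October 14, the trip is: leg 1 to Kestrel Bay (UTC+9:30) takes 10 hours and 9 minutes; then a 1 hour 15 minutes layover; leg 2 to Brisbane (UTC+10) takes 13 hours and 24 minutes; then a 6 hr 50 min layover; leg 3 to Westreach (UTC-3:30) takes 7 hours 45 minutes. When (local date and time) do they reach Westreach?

14:18 on Oct 15

Convert departure to UTC: 06:55 − 4:30 = 02:25 UTC on Oct 14.
Add 10 hours and 9 minutes leg 1 → 12:34 UTC.
Add 1 hour and 15 minutes layover in Kestrel Bay → 13:49 UTC.
Add 13 hours and 24 minutes leg 2 → 03:13 UTC (Oct 15).
Add 6 hours and 50 minutes layover in Brisbane → 10:03 UTC.
Add 7 hours 45 minutes leg 3 → 17:48 UTC.
Westreach is UTC−3:30, so local arrival = 17:48 − 3:30 = 14:18 on Oct 15.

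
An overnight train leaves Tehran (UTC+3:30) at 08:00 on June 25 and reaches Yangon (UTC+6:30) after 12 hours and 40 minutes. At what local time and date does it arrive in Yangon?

23:40 on June 25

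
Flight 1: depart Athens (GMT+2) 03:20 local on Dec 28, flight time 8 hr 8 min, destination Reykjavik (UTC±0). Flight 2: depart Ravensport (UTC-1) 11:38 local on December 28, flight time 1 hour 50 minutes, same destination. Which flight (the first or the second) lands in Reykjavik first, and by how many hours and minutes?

the first, by 5 hours

Flight 1 in UTC: 03:20 − 2:00 = 01:20 on Dec 28.
+8 hours 8 minutes → arrive 09:28 UTC on Dec 28.
Flight 2 in UTC: 11:38 + 1:00 = 12:38 on Dec 28.
+1 hour 50 minutes → arrive 14:28 UTC on Dec 28.
Flight 1 lands earlier by 5 hours.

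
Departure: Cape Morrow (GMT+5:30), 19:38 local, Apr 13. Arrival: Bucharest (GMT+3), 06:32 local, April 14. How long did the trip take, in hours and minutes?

13 hours 24 minutes

Bucharest is 2:30 behind Cape Morrow.
Clock-face elapsed time (ignoring zones) is 10 hours 54 minutes.
Actual elapsed = 10 hours 54 minutes + 2:30 = 13 hours 24 minutes.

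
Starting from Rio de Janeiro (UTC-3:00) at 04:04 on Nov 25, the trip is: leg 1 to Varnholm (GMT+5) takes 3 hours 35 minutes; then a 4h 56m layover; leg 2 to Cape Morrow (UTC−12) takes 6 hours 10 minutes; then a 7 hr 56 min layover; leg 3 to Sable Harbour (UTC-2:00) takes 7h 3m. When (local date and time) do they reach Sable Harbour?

Convert departure to UTC: 04:04 + 3:00 = 07:04 UTC on Nov 25.
Add 3 hours and 35 minutes leg 1 → 10:39 UTC.
Add 4 hours 56 minutes layover in Varnholm → 15:35 UTC.
Add 6 hours 10 minutes leg 2 → 21:45 UTC.
Add 7 hours 56 minutes layover in Cape Morrow → 05:41 UTC (Nov 26).
Add 7 hours 3 minutes leg 3 → 12:44 UTC.
Sable Harbour is UTC−2:00, so local arrival = 12:44 − 2:00 = 10:44 on Nov 26.

10:44 on November 26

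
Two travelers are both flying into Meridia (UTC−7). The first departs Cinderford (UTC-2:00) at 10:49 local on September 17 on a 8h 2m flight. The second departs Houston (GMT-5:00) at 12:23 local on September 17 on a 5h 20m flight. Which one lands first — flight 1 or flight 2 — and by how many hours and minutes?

Flight 1 in UTC: 10:49 + 2:00 = 12:49 on Sep 17.
+8 hours and 2 minutes → arrive 20:51 UTC on Sep 17.
Flight 2 in UTC: 12:23 + 5:00 = 17:23 on Sep 17.
+5 hours and 20 minutes → arrive 22:43 UTC on Sep 17.
Flight 1 lands earlier by 1 hour 52 minutes.

the first, by 1 hour 52 minutes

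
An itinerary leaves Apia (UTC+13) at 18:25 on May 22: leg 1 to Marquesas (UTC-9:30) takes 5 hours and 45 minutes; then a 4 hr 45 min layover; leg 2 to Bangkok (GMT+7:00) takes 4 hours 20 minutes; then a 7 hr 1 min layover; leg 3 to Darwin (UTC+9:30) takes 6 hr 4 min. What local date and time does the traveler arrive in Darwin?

18:50 on May 23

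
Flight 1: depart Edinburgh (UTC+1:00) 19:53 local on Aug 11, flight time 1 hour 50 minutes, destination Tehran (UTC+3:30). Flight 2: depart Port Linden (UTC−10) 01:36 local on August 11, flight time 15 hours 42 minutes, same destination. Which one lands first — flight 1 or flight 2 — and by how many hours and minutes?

the first, by 6 hours 35 minutes

Flight 1 in UTC: 19:53 − 1:00 = 18:53 on Aug 11.
+1 hour and 50 minutes → arrive 20:43 UTC on Aug 11.
Flight 2 in UTC: 01:36 + 10:00 = 11:36 on Aug 11.
+15 hours 42 minutes → arrive 03:18 UTC on Aug 12.
Flight 1 lands earlier by 6 hours 35 minutes.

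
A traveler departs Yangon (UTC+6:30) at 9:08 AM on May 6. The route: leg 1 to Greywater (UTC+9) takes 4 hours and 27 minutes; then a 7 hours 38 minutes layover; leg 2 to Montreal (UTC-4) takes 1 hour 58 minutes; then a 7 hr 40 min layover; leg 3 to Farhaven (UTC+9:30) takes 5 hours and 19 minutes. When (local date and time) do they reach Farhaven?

Convert departure to UTC: 9:08 AM − 6:30 = 2:38 AM UTC on May 6.
Add 4 hours and 27 minutes leg 1 → 7:05 AM UTC.
Add 7 hours and 38 minutes layover in Greywater → 2:43 PM UTC.
Add 1 hour and 58 minutes leg 2 → 4:41 PM UTC.
Add 7 hours 40 minutes layover in Montreal → 12:21 AM UTC (May 7).
Add 5 hours and 19 minutes leg 3 → 5:40 AM UTC.
Farhaven is UTC+9:30, so local arrival = 5:40 AM + 9:30 = 3:10 PM on May 7.

3:10 PM on May 7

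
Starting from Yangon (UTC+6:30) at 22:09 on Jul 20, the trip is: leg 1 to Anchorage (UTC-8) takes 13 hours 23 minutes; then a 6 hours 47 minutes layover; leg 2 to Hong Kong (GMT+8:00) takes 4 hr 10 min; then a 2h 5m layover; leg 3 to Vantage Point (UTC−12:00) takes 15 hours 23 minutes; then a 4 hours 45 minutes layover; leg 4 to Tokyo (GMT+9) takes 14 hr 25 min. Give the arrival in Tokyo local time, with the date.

13:37 on July 23

Convert departure to UTC: 22:09 − 6:30 = 15:39 UTC on Jul 20.
Add 13 hours and 23 minutes leg 1 → 05:02 UTC (Jul 21).
Add 6 hours 47 minutes layover in Anchorage → 11:49 UTC.
Add 4 hours and 10 minutes leg 2 → 15:59 UTC.
Add 2 hours and 5 minutes layover in Hong Kong → 18:04 UTC.
Add 15 hours and 23 minutes leg 3 → 09:27 UTC (Jul 22).
Add 4 hours and 45 minutes layover in Vantage Point → 14:12 UTC.
Add 14 hours and 25 minutes leg 4 → 04:37 UTC (Jul 23).
Tokyo is UTC+9:00, so local arrival = 04:37 + 9:00 = 13:37 on Jul 23.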